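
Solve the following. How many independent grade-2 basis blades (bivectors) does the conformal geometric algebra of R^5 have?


The conformal model of R^5 uses Cl(6,1) with m = 5 + 2 = 7 generators.
Number of grade-2 blades = C(m, 2) = C(7, 2)
= 7*6/2 = 21


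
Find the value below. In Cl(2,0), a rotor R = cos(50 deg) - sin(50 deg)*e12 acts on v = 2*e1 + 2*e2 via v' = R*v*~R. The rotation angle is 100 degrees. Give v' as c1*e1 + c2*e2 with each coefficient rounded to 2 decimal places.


Rotor R = cos(50deg) - sin(50deg)*e12
Rotation angle theta = 2 * 50 = 100 degrees
v' = R*v*~R rotates v by theta.
cos(100deg) = -0.1736, sin(100deg) = 0.9848
v'_1 = 2*cos(100deg) - 2*sin(100deg)
= 2*(-0.1736) - 2*0.9848
= -2.32
v'_2 = 2*sin(100deg) + 2*cos(100deg)
= 2*0.9848 + 2*(-0.1736)
= 1.62
v' = -2.32*e1 + 1.62*e2


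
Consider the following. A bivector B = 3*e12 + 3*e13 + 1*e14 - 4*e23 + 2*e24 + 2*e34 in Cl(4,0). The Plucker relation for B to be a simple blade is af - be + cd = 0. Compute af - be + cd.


Plucker relation: af - be + cd
a*f = 3*2 = 6
b*e = 3*2 = 6
c*d = 1*(-4) = -4
af - be + cd = 6 - 6 + (-4)
= -4


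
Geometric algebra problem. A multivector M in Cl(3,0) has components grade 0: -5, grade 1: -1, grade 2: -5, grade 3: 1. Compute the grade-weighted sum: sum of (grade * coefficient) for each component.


Grade-weighted sum = sum of grade_k * coefficient_k
0*(-5) = 0
1*(-1) = -1
2*(-5) = -10
3*1 = 3
Total = 0 + (-1) + (-10) + 3 = -8


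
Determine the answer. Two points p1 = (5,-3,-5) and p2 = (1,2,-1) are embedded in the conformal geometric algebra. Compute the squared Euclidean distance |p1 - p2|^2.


p1 - p2 = (4, -5, -4)
|p1 - p2|^2 = 4^2 + (-5)^2 + (-4)^2
= 16 + 25 + 16
= 57


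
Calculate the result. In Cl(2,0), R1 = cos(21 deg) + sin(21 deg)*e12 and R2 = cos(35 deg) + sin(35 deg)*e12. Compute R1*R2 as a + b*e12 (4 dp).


Same-plane rotors commute and their half-angles add:
R1*R2 = cos(a1 + a2) + sin(a1 + a2)*e12.
a1 + a2 = 21 + 35 = 56 deg
cos(56 deg) = 0.5592
sin(56 deg) = 0.8290
R1*R2 = 0.5592 + 0.8290*e12


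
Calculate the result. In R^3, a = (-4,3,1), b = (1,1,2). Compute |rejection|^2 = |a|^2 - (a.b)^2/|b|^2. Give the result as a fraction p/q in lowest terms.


|a|^2 = (-4)^2 + 3^2 + 1^2 = 26
|b|^2 = 1^2 + 1^2 + 2^2 = 6
a . b = (-4)*1 + 3*1 + 1*2 = 1
(a.b)^2 = 1^2 = 1
|rej|^2 = 26 - 1/6
= (156 - 1)/6
= 155/6
In lowest terms: 155/6


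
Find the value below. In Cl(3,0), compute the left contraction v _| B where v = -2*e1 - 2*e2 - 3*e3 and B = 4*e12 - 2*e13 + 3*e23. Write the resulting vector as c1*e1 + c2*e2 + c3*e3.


Left contraction v _| B = <vB>_1 (grade-1 part of the geometric product vB).
Using e1_|e12 = e2, e2_|e12 = -e1, e1_|e13 = e3, e3_|e13 = -e1, e2_|e23 = e3, e3_|e23 = -e2:
e1 coeff: -v2*b12 - v3*b13 = -(-2)*(4) - (-3)*(-2) = 2
e2 coeff: v1*b12 - v3*b23 = (-2)*(4) - (-3)*(3) = 1
e3 coeff: v1*b13 + v2*b23 = (-2)*(-2) + (-2)*(3) = -2
v _| B = 2*e1 + 1*e2 - 2*e3


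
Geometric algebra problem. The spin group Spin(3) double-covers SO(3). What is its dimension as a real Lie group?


Spin(n) double-covers SO(n); both have Lie algebra so(n) of dimension n(n-1)/2.
n = 3
n(n-1) = 3 * 2 = 6
dim Spin(3) = 6/2 = 3


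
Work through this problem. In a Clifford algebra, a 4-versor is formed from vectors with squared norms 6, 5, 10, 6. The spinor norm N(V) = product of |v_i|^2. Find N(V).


Spinor norm N(V) = |v1|^2 * |v2|^2 * ... * |v4|^2
= 6 * 5 * 10 * 6
Running product: 6, 30, 300, 1800
N(V) = 1800


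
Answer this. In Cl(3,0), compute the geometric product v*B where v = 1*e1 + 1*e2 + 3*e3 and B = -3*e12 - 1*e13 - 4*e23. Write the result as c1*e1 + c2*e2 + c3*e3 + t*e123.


vB has grade-1 (vector) and grade-3 (trivector) parts: vB = (v _| B) + (v ^ B).
Vector part <vB>_1:
  e1: -v2*b12 - v3*b13 = -(1)*(-3) - (3)*(-1) = 6
  e2: v1*b12 - v3*b23 = (1)*(-3) - (3)*(-4) = 9
  e3: v1*b13 + v2*b23 = (1)*(-1) + (1)*(-4) = -5
Trivector part <vB>_3:
  e123: v1*b23 - v2*b13 + v3*b12 = (1)*(-4) - (1)*(-1) + (3)*(-3) = -12
vB = 6*e1 + 9*e2 - 5*e3 - 12*e123


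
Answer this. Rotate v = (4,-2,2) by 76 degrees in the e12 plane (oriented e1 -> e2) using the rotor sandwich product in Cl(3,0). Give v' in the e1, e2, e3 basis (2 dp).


Rotor R = cos(38deg) - sin(38deg)*e12
Rotation angle theta = 2 * 38 = 76 degrees in the e12 plane (e1 -> e2).
The component perpendicular to the plane (e3) is invariant: v'_3 = v3 = 2.00
cos(76deg) = 0.2419, sin(76deg) = 0.9703
v'_1 = v1*cos(theta) - v2*sin(theta) = 4*0.2419 - (-2)*0.9703 = 2.91
v'_2 = v1*sin(theta) + v2*cos(theta) = 4*0.9703 + (-2)*0.2419 = 3.40
v' = 2.91*e1 + 3.40*e2 + 2.00*e3


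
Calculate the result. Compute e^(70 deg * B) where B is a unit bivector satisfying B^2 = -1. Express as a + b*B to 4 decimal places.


For a unit bivector B with B^2 = -1, the exponential series gives
e^(theta*B) = cos(theta) + sin(theta)*B (the GA analogue of Euler's formula).
theta = 70 degrees = 1.22173 rad
cos(70 deg) = 0.3420
sin(70 deg) = 0.9397
exp(theta*B) = 0.3420 + 0.9397*B


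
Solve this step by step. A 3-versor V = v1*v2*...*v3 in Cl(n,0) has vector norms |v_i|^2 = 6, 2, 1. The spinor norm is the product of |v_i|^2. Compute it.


Spinor norm N(V) = |v1|^2 * |v2|^2 * ... * |v3|^2
= 6 * 2 * 1
Running product: 6, 12, 12
N(V) = 12


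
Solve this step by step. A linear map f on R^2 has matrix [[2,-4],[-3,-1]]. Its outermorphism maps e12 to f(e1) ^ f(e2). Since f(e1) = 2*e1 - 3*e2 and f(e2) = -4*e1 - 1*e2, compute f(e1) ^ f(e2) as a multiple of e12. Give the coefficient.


The outermorphism of a linear map f sends e1^e2 to f(e1)^f(e2).
f(e1) = 2*e1 - 3*e2
f(e2) = -4*e1 - 1*e2
f(e1) ^ f(e2) = (2*e1 - 3*e2) ^ (-4*e1 - 1*e2)
= 2*(-1)*e12 + (-3)*(-4)*e21
= (-2 - 12)*e12
= -14*e12
Coefficient = -14


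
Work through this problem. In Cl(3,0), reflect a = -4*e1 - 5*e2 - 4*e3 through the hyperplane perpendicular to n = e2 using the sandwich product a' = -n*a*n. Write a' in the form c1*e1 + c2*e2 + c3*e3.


Reflection formula: a' = -n*a*n, with n = e2 (unit vector, n^2 = 1).
For reflection through hyperplane perp to e2:
The component along e2 flips sign, others stay.
a = (-4, -5, -4)
a' = (-4, 5, -4)
a' = -4*e1 + 5*e2 - 4*e3


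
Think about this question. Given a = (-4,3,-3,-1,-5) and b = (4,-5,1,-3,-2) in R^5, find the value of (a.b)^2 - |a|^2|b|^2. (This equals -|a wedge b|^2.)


a . b = (-4)*4 + 3*(-5) + (-3)*1 + (-1)*(-3) + (-5)*(-2)
= -16 + (-15) + (-3) + 3 + 10 = -21
|a|^2 = (-4)^2 + 3^2 + (-3)^2 + (-1)^2 + (-5)^2 = 60
|b|^2 = 4^2 + (-5)^2 + 1^2 + (-3)^2 + (-2)^2 = 55
(a.b)^2 = (-21)^2 = 441
|a|^2 * |b|^2 = 60 * 55 = 3300
Result = 441 - 3300 = -2859


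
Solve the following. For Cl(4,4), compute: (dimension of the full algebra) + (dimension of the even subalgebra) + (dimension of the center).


n = 4 + 4 = 8
Total dim = 2^8 = 256
Even subalgebra dim = 2^7 = 128
n is even, so center dim = 1
Sum = 256 + 128 + 1 = 385


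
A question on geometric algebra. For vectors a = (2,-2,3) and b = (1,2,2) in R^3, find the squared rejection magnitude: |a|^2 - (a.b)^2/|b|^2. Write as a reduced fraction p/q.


|a|^2 = 2^2 + (-2)^2 + 3^2 = 17
|b|^2 = 1^2 + 2^2 + 2^2 = 9
a . b = 2*1 + (-2)*2 + 3*2 = 4
(a.b)^2 = 4^2 = 16
|rej|^2 = 17 - 16/9
= (153 - 16)/9
= 137/9
In lowest terms: 137/9


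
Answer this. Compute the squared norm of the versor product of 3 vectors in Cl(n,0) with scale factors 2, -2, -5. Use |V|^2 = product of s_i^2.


Each vector v_i has |v_i|^2 = s_i^2
Squared scales: 2^2 = 4, (-2)^2 = 4, (-5)^2 = 25
|V|^2 = 4 * 4 * 25
= 400


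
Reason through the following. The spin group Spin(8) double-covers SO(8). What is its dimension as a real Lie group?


Spin(n) double-covers SO(n); both have Lie algebra so(n) of dimension n(n-1)/2.
n = 8
n(n-1) = 8 * 7 = 56
dim Spin(8) = 56/2 = 28


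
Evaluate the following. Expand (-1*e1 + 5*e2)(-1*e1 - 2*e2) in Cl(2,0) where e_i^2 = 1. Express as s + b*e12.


Expand: (-1*e1 + 5*e2)(-1*e1 - 2*e2)
= (-1)*(-1)*e1e1 + (-1)*(-2)*e1e2 + 5*(-1)*e2e1 + 5*(-2)*e2e2
Using e1^2 = e2^2 = 1, e2e1 = -e1e2:
Scalar part s = (-1)*(-1) + 5*(-2) = 1 + (-10) = -9
Bivector part b = (-1)*(-2) - 5*(-1) = 2 - (-5) = 7
uv = -9 + 7*e12


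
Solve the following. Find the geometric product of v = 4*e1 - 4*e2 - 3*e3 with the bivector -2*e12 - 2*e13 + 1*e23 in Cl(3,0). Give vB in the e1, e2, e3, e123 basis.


vB has grade-1 (vector) and grade-3 (trivector) parts: vB = (v _| B) + (v ^ B).
Vector part <vB>_1:
  e1: -v2*b12 - v3*b13 = -(-4)*(-2) - (-3)*(-2) = -14
  e2: v1*b12 - v3*b23 = (4)*(-2) - (-3)*(1) = -5
  e3: v1*b13 + v2*b23 = (4)*(-2) + (-4)*(1) = -12
Trivector part <vB>_3:
  e123: v1*b23 - v2*b13 + v3*b12 = (4)*(1) - (-4)*(-2) + (-3)*(-2) = 2
vB = -14*e1 - 5*e2 - 12*e3 + 2*e123


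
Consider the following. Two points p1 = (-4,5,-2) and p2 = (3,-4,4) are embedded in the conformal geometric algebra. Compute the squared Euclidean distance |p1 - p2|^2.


p1 - p2 = (-7, 9, -6)
|p1 - p2|^2 = (-7)^2 + 9^2 + (-6)^2
= 49 + 81 + 36
= 166


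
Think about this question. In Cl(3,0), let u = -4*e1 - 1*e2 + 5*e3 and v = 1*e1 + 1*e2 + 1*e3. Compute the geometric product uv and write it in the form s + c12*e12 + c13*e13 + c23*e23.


In Cl(3,0): e_i^2 = 1, e_ie_j = -e_je_i for i != j.
Scalar part = u . v = (-4)*1 + (-1)*1 + 5*1
= -4 + (-1) + 5 = 0
e12 coeff = (-4)*1 - (-1)*1 = -4 - (-1) = -3
e13 coeff = (-4)*1 - 5*1 = -4 - 5 = -9
e23 coeff = (-1)*1 - 5*1 = -1 - 5 = -6
uv = 0 - 3*e12 - 9*e13 - 6*e23


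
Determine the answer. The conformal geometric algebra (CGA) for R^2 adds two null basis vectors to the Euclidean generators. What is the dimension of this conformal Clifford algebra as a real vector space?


The conformal model of R^2 uses Cl(3,1): the 2 Euclidean generators plus two extra orthogonal generators e+ (e+^2 = +1) and e- (e-^2 = -1), from which the null vectors e0, einf are built.
Number of generators m = 2 + 2 = 4.
dim Cl(p,q) = 2^m = 2^4 = 16


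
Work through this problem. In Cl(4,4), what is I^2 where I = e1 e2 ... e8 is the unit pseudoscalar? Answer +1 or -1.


The pseudoscalar I = e1...e_n (product of all n generators) of Cl(p,q) satisfies I^2 = (-1)^(q + n(n-1)/2).
p = 4, q = 4, n = p + q = 8
n(n-1)/2 = 8 * 7 / 2 = 28
Exponent = q + n(n-1)/2 = 4 + 28 = 32
I^2 = (-1)^32 = +1


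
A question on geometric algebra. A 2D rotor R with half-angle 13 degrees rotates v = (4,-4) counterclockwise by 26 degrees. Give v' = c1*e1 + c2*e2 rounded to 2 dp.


Rotor R = cos(13deg) - sin(13deg)*e12
Rotation angle theta = 2 * 13 = 26 degrees
v' = R*v*~R rotates v by theta.
cos(26deg) = 0.8988, sin(26deg) = 0.4384
v'_1 = 4*cos(26deg) - (-4)*sin(26deg)
= 4*0.8988 - (-4)*0.4384
= 5.35
v'_2 = 4*sin(26deg) + (-4)*cos(26deg)
= 4*0.4384 + (-4)*0.8988
= -1.84
v' = 5.35*e1 - 1.84*e2


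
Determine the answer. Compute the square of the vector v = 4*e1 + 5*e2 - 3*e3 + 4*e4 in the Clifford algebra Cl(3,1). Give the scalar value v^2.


v^2 = sum of c_i^2 * e_i^2
Positive signature terms (e_i^2 = +1): 4^2 + 5^2 + (-3)^2 = 50
Negative signature terms (e_j^2 = -1): 4^2 = 16
v^2 = 50 - 16 = 34


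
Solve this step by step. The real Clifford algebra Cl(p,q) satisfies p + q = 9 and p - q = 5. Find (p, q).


We need p + q = 9 and p - q = 5.
Adding: 2p = 9 + 5 = 14, so p = 7.
Then q = 9 - 7 = 2.
(p, q) = (7, 2)


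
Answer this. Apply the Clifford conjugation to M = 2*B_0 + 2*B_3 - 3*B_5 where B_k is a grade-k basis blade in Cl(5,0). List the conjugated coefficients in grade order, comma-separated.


Clifford conjugate sign for grade k: (-1)^(k(k+1)/2)
Grade 0: (-1)^(0*1/2) = (-1)^0 = 1, coeff 2 -> 2
Grade 3: (-1)^(3*4/2) = (-1)^6 = 1, coeff 2 -> 2
Grade 5: (-1)^(5*6/2) = (-1)^15 = -1, coeff -3 -> 3
Conjugated coefficients: 2, 2, 3


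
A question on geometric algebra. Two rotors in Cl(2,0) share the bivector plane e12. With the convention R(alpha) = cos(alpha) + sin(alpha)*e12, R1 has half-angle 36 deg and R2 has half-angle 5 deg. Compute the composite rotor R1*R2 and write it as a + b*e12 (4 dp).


Same-plane rotors commute and their half-angles add:
R1*R2 = cos(a1 + a2) + sin(a1 + a2)*e12.
a1 + a2 = 36 + 5 = 41 deg
cos(41 deg) = 0.7547
sin(41 deg) = 0.6561
R1*R2 = 0.7547 + 0.6561*e12


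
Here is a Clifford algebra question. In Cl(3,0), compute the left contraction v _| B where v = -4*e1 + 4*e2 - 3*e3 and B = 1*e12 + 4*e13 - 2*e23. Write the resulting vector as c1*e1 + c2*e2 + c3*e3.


Left contraction v _| B = <vB>_1 (grade-1 part of the geometric product vB).
Using e1_|e12 = e2, e2_|e12 = -e1, e1_|e13 = e3, e3_|e13 = -e1, e2_|e23 = e3, e3_|e23 = -e2:
e1 coeff: -v2*b12 - v3*b13 = -(4)*(1) - (-3)*(4) = 8
e2 coeff: v1*b12 - v3*b23 = (-4)*(1) - (-3)*(-2) = -10
e3 coeff: v1*b13 + v2*b23 = (-4)*(4) + (4)*(-2) = -24
v _| B = 8*e1 - 10*e2 - 24*e3


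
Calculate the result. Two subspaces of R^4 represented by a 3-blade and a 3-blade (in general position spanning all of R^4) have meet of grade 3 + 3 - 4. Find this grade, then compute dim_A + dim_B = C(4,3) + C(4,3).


Meet grade = grade(A) + grade(B) - n
= 3 + 3 - 4 = 2
C(4,3) = 4
C(4,3) = 4
dim_A + dim_B = 4 + 4 = 8


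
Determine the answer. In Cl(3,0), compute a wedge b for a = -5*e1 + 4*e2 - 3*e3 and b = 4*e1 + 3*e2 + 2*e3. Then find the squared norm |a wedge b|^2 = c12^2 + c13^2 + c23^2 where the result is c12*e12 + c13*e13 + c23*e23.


a wedge b = (a1*b2 - a2*b1)*e12 + (a1*b3 - a3*b1)*e13 + (a2*b3 - a3*b2)*e23
e12 coeff: (-5)*3 - 4*4 = -15 - 16 = -31
e13 coeff: (-5)*2 - (-3)*4 = -10 - (-12) = 2
e23 coeff: 4*2 - (-3)*3 = 8 - (-9) = 17
|a wedge b|^2 = (-31)^2 + 2^2 + 17^2
= 961 + 4 + 289
= 1254


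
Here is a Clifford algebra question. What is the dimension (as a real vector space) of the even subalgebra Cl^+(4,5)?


Even subalgebra dimension = 2^(n-1)
n = 4 + 5 = 9
2^(9 - 1) = 2^8 = 256
Verification: sum of C(9,k) for even k = 1 + 36 + 126 + 84 + 9 = 256
Result = 256


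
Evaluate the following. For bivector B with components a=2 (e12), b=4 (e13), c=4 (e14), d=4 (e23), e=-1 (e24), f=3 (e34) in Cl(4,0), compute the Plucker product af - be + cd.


Plucker relation: af - be + cd
a*f = 2*3 = 6
b*e = 4*(-1) = -4
c*d = 4*4 = 16
af - be + cd = 6 - (-4) + 16
= 26


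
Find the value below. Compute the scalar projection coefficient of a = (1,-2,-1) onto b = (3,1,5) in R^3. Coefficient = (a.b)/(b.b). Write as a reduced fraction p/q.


Projection coefficient = (a . b) / (b . b)
a . b = 1*3 + (-2)*1 + (-1)*5
= 3 + (-2) + (-5) = -4
b . b = 3^2 + 1^2 + 5^2
= 9 + 1 + 25 = 35
Coefficient = -4/35
In lowest terms: -4/35


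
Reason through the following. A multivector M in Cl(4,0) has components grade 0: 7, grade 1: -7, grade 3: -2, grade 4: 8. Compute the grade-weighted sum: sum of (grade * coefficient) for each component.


Grade-weighted sum = sum of grade_k * coefficient_k
0*7 = 0
1*(-7) = -7
3*(-2) = -6
4*8 = 32
Total = 0 + (-7) + (-6) + 32 = 19


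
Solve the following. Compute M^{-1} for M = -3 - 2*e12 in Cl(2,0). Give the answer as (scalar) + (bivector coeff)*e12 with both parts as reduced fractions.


M = -3 - 2*e12, where e12^2 = -1.
Since M commutes with its reverse ~M = a - b*e12, M * ~M = a^2 - b^2*e12^2 = a^2 + b^2.
So M^{-1} = ~M / (a^2 + b^2) = (a - b*e12)/(a^2 + b^2).
a^2 + b^2 = 9 + 4 = 13
Scalar part = -3/13 = -3/13
Bivector coeff = 2/13 = 2/13
M^{-1} = -3/13 + 2/13*e12


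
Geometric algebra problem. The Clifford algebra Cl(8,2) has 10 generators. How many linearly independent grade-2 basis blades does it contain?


Number of grade-k basis blades in Cl(p,q) with n = p + q is C(n, k).
n = 8 + 2 = 10
C(10, 2) = 10! / (2! * 8!)
= 3628800 / (2 * 40320)
= 45


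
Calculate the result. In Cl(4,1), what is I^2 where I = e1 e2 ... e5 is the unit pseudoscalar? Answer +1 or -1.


The pseudoscalar I = e1...e_n (product of all n generators) of Cl(p,q) satisfies I^2 = (-1)^(q + n(n-1)/2).
p = 4, q = 1, n = p + q = 5
n(n-1)/2 = 5 * 4 / 2 = 10
Exponent = q + n(n-1)/2 = 1 + 10 = 11
I^2 = (-1)^11 = -1


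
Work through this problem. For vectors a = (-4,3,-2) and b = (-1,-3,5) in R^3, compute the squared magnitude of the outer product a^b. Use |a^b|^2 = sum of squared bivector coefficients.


a wedge b = (a1*b2 - a2*b1)*e12 + (a1*b3 - a3*b1)*e13 + (a2*b3 - a3*b2)*e23
e12 coeff: (-4)*(-3) - 3*(-1) = 12 - (-3) = 15
e13 coeff: (-4)*5 - (-2)*(-1) = -20 - 2 = -22
e23 coeff: 3*5 - (-2)*(-3) = 15 - 6 = 9
|a wedge b|^2 = 15^2 + (-22)^2 + 9^2
= 225 + 484 + 81
= 790


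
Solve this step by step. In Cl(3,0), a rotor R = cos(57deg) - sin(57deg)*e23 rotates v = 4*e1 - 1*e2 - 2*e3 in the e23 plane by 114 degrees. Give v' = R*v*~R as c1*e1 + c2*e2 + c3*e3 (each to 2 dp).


Rotor R = cos(57deg) - sin(57deg)*e23
Rotation angle theta = 2 * 57 = 114 degrees in the e23 plane (e2 -> e3).
The component perpendicular to the plane (e1) is invariant: v'_1 = v1 = 4.00
cos(114deg) = -0.4067, sin(114deg) = 0.9135
v'_2 = v2*cos(theta) - v3*sin(theta) = -1*(-0.4067) - (-2)*0.9135 = 2.23
v'_3 = v2*sin(theta) + v3*cos(theta) = -1*0.9135 + (-2)*(-0.4067) = -0.10
v' = 4.00*e1 + 2.23*e2 - 0.10*e3


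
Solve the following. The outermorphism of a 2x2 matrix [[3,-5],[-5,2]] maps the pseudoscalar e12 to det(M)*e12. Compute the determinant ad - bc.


The outermorphism of a linear map f sends e1^e2 to f(e1)^f(e2).
f(e1) = 3*e1 - 5*e2
f(e2) = -5*e1 + 2*e2
f(e1) ^ f(e2) = (3*e1 - 5*e2) ^ (-5*e1 + 2*e2)
= 3*2*e12 + (-5)*(-5)*e21
= (6 - 25)*e12
= -19*e12
Coefficient = -19


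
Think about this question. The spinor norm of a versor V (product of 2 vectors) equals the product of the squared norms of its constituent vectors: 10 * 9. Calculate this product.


Spinor norm N(V) = |v1|^2 * |v2|^2 * ... * |v2|^2
= 10 * 9
Running product: 10, 90
N(V) = 90


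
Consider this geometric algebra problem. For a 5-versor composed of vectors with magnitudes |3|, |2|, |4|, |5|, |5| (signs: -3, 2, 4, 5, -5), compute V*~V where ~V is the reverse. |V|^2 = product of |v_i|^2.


Each vector v_i has |v_i|^2 = s_i^2
Squared scales: (-3)^2 = 9, 2^2 = 4, 4^2 = 16, 5^2 = 25, (-5)^2 = 25
|V|^2 = 9 * 4 * 16 * 25 * 25
= 360000


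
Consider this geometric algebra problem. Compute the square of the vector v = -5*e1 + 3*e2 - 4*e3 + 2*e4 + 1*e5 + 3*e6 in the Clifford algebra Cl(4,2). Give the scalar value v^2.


v^2 = sum of c_i^2 * e_i^2
Positive signature terms (e_i^2 = +1): (-5)^2 + 3^2 + (-4)^2 + 2^2 = 54
Negative signature terms (e_j^2 = -1): 1^2 + 3^2 = 10
v^2 = 54 - 10 = 44


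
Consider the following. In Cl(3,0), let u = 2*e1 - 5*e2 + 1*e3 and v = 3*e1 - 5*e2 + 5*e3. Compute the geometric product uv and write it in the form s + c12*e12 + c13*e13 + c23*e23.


In Cl(3,0): e_i^2 = 1, e_ie_j = -e_je_i for i != j.
Scalar part = u . v = 2*3 + (-5)*(-5) + 1*5
= 6 + 25 + 5 = 36
e12 coeff = 2*(-5) - (-5)*3 = -10 - (-15) = 5
e13 coeff = 2*5 - 1*3 = 10 - 3 = 7
e23 coeff = (-5)*5 - 1*(-5) = -25 - (-5) = -20
uv = 36 + 5*e12 + 7*e13 - 20*e23


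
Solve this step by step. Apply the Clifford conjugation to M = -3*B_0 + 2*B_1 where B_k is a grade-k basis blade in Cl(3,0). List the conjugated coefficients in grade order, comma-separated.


Clifford conjugate sign for grade k: (-1)^(k(k+1)/2)
Grade 0: (-1)^(0*1/2) = (-1)^0 = 1, coeff -3 -> -3
Grade 1: (-1)^(1*2/2) = (-1)^1 = -1, coeff 2 -> -2
Conjugated coefficients: -3, -2


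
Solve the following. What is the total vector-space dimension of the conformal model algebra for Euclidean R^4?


The conformal model of R^4 uses Cl(5,1): the 4 Euclidean generators plus two extra orthogonal generators e+ (e+^2 = +1) and e- (e-^2 = -1), from which the null vectors e0, einf are built.
Number of generators m = 4 + 2 = 6.
dim Cl(p,q) = 2^m = 2^6 = 64


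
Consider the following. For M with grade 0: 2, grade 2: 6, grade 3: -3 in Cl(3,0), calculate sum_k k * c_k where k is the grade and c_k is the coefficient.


Grade-weighted sum = sum of grade_k * coefficient_k
0*2 = 0
2*6 = 12
3*(-3) = -9
Total = 0 + 12 + (-9) = 3


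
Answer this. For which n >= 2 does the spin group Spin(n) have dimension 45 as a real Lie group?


dim Spin(n) = dim so(n) = n(n-1)/2.
Solve n(n-1)/2 = 45, i.e. n^2 - n - 90 = 0.
Discriminant = 1 + 8*45 = 361
n = (1 + sqrt(361))/2 = (1 + 19)/2 = 10


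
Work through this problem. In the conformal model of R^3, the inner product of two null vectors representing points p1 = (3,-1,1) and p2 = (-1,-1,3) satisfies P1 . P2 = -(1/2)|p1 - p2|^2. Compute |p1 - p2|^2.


p1 - p2 = (4, 0, -2)
|p1 - p2|^2 = 4^2 + 0^2 + (-2)^2
= 16 + 0 + 4
= 20


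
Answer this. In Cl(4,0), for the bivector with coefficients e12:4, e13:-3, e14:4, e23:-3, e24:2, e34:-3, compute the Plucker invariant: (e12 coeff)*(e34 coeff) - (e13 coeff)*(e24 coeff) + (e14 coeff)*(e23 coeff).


Plucker relation: af - be + cd
a*f = 4*(-3) = -12
b*e = (-3)*2 = -6
c*d = 4*(-3) = -12
af - be + cd = -12 - (-6) + (-12)
= -18


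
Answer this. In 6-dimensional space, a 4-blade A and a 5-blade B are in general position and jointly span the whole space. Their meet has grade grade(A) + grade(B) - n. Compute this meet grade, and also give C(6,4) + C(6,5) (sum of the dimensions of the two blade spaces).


Meet grade = grade(A) + grade(B) - n
= 4 + 5 - 6 = 3
C(6,4) = 15
C(6,5) = 6
dim_A + dim_B = 15 + 6 = 21


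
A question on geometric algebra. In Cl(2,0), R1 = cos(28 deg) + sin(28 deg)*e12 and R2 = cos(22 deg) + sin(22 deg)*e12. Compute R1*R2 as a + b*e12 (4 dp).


Same-plane rotors commute and their half-angles add:
R1*R2 = cos(a1 + a2) + sin(a1 + a2)*e12.
a1 + a2 = 28 + 22 = 50 deg
cos(50 deg) = 0.6428
sin(50 deg) = 0.7660
R1*R2 = 0.6428 + 0.7660*e12


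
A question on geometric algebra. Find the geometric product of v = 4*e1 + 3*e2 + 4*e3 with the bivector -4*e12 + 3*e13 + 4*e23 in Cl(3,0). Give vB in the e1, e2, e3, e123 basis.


vB has grade-1 (vector) and grade-3 (trivector) parts: vB = (v _| B) + (v ^ B).
Vector part <vB>_1:
  e1: -v2*b12 - v3*b13 = -(3)*(-4) - (4)*(3) = 0
  e2: v1*b12 - v3*b23 = (4)*(-4) - (4)*(4) = -32
  e3: v1*b13 + v2*b23 = (4)*(3) + (3)*(4) = 24
Trivector part <vB>_3:
  e123: v1*b23 - v2*b13 + v3*b12 = (4)*(4) - (3)*(3) + (4)*(-4) = -9
vB = 0*e1 - 32*e2 + 24*e3 - 9*e123


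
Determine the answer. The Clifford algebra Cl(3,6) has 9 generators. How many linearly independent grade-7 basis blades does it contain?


Number of grade-k basis blades in Cl(p,q) with n = p + q is C(n, k).
n = 3 + 6 = 9
C(9, 7) = 9! / (7! * 2!)
= 362880 / (5040 * 2)
= 36


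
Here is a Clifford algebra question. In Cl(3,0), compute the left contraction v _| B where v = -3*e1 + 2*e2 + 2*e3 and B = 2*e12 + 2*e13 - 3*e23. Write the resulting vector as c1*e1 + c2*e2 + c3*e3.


Left contraction v _| B = <vB>_1 (grade-1 part of the geometric product vB).
Using e1_|e12 = e2, e2_|e12 = -e1, e1_|e13 = e3, e3_|e13 = -e1, e2_|e23 = e3, e3_|e23 = -e2:
e1 coeff: -v2*b12 - v3*b13 = -(2)*(2) - (2)*(2) = -8
e2 coeff: v1*b12 - v3*b23 = (-3)*(2) - (2)*(-3) = 0
e3 coeff: v1*b13 + v2*b23 = (-3)*(2) + (2)*(-3) = -12
v _| B = -8*e1 + 0*e2 - 12*e3


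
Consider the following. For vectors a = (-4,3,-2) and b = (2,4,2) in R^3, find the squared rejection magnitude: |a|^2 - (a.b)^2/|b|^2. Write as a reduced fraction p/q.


|a|^2 = (-4)^2 + 3^2 + (-2)^2 = 29
|b|^2 = 2^2 + 4^2 + 2^2 = 24
a . b = (-4)*2 + 3*4 + (-2)*2 = 0
(a.b)^2 = 0^2 = 0
|rej|^2 = 29 - 0/24
= (696 - 0)/24
= 696/24
In lowest terms: 29/1


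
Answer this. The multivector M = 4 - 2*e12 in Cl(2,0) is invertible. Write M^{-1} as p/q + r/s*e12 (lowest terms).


M = 4 - 2*e12, where e12^2 = -1.
Since M commutes with its reverse ~M = a - b*e12, M * ~M = a^2 - b^2*e12^2 = a^2 + b^2.
So M^{-1} = ~M / (a^2 + b^2) = (a - b*e12)/(a^2 + b^2).
a^2 + b^2 = 16 + 4 = 20
Scalar part = 4/20 = 1/5
Bivector coeff = 2/20 = 1/10
M^{-1} = 1/5 + 1/10*e12


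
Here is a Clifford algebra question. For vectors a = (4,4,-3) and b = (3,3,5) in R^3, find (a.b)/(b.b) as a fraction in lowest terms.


Projection coefficient = (a . b) / (b . b)
a . b = 4*3 + 4*3 + (-3)*5
= 12 + 12 + (-15) = 9
b . b = 3^2 + 3^2 + 5^2
= 9 + 9 + 25 = 43
Coefficient = 9/43
In lowest terms: 9/43


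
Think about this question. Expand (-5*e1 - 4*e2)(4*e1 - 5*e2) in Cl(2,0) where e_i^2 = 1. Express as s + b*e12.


Expand: (-5*e1 - 4*e2)(4*e1 - 5*e2)
= (-5)*4*e1e1 + (-5)*(-5)*e1e2 + (-4)*4*e2e1 + (-4)*(-5)*e2e2
Using e1^2 = e2^2 = 1, e2e1 = -e1e2:
Scalar part s = (-5)*4 + (-4)*(-5) = -20 + 20 = 0
Bivector part b = (-5)*(-5) - (-4)*4 = 25 - (-16) = 41
uv = 0 + 41*e12


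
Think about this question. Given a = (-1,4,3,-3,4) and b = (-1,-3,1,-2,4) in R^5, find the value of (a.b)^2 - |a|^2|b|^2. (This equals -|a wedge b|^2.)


a . b = (-1)*(-1) + 4*(-3) + 3*1 + (-3)*(-2) + 4*4
= 1 + (-12) + 3 + 6 + 16 = 14
|a|^2 = (-1)^2 + 4^2 + 3^2 + (-3)^2 + 4^2 = 51
|b|^2 = (-1)^2 + (-3)^2 + 1^2 + (-2)^2 + 4^2 = 31
(a.b)^2 = 14^2 = 196
|a|^2 * |b|^2 = 51 * 31 = 1581
Result = 196 - 1581 = -1385


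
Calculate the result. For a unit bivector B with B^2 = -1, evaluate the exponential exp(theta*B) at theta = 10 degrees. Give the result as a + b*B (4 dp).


For a unit bivector B with B^2 = -1, the exponential series gives
e^(theta*B) = cos(theta) + sin(theta)*B (the GA analogue of Euler's formula).
theta = 10 degrees = 0.174533 rad
cos(10 deg) = 0.9848
sin(10 deg) = 0.1736
exp(theta*B) = 0.9848 + 0.1736*B


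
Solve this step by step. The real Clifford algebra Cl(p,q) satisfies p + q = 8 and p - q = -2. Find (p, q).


We need p + q = 8 and p - q = -2.
Adding: 2p = 8 + (-2) = 6, so p = 3.
Then q = 8 - 3 = 5.
(p, q) = (3, 5)


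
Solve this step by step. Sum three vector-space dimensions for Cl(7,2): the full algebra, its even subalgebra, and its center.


n = 7 + 2 = 9
Total dim = 2^9 = 512
Even subalgebra dim = 2^8 = 256
n is odd, so center dim = 2
Sum = 512 + 256 + 2 = 770


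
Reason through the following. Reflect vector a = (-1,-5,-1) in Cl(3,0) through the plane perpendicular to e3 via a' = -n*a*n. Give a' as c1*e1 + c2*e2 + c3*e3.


Reflection formula: a' = -n*a*n, with n = e3 (unit vector, n^2 = 1).
For reflection through hyperplane perp to e3:
The component along e3 flips sign, others stay.
a = (-1, -5, -1)
a' = (-1, -5, 1)
a' = -1*e1 - 5*e2 + 1*e3


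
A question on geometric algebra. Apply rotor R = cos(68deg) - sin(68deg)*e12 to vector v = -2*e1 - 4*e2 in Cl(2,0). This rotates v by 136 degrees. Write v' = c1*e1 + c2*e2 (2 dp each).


Rotor R = cos(68deg) - sin(68deg)*e12
Rotation angle theta = 2 * 68 = 136 degrees
v' = R*v*~R rotates v by theta.
cos(136deg) = -0.7193, sin(136deg) = 0.6947
v'_1 = -2*cos(136deg) - (-4)*sin(136deg)
= -2*(-0.7193) - (-4)*0.6947
= 4.22
v'_2 = -2*sin(136deg) + (-4)*cos(136deg)
= -2*0.6947 + (-4)*(-0.7193)
= 1.49
v' = 4.22*e1 + 1.49*e2


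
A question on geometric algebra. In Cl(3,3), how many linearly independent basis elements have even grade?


Even subalgebra dimension = 2^(n-1)
n = 3 + 3 = 6
2^(6 - 1) = 2^5 = 32
Verification: sum of C(6,k) for even k = 1 + 15 + 15 + 1 = 32
Result = 32


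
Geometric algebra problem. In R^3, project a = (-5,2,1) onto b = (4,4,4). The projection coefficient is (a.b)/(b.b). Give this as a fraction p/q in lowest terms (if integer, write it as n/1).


Projection coefficient = (a . b) / (b . b)
a . b = (-5)*4 + 2*4 + 1*4
= -20 + 8 + 4 = -8
b . b = 4^2 + 4^2 + 4^2
= 16 + 16 + 16 = 48
Coefficient = -8/48
In lowest terms: -1/6


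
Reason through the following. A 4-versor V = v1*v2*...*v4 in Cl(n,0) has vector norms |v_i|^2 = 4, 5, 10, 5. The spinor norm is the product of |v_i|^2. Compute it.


Spinor norm N(V) = |v1|^2 * |v2|^2 * ... * |v4|^2
= 4 * 5 * 10 * 5
Running product: 4, 20, 200, 1000
N(V) = 1000


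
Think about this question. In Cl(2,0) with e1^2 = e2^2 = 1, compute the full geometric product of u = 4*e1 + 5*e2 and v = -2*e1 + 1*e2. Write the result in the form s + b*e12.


Expand: (4*e1 + 5*e2)(-2*e1 + 1*e2)
= 4*(-2)*e1e1 + 4*1*e1e2 + 5*(-2)*e2e1 + 5*1*e2e2
Using e1^2 = e2^2 = 1, e2e1 = -e1e2:
Scalar part s = 4*(-2) + 5*1 = -8 + 5 = -3
Bivector part b = 4*1 - 5*(-2) = 4 - (-10) = 14
uv = -3 + 14*e12


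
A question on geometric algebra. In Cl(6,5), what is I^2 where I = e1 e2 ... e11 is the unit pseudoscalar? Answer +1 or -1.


The pseudoscalar I = e1...e_n (product of all n generators) of Cl(p,q) satisfies I^2 = (-1)^(q + n(n-1)/2).
p = 6, q = 5, n = p + q = 11
n(n-1)/2 = 11 * 10 / 2 = 55
Exponent = q + n(n-1)/2 = 5 + 55 = 60
I^2 = (-1)^60 = +1


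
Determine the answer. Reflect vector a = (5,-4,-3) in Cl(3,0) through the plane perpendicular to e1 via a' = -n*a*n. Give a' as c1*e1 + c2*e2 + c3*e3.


Reflection formula: a' = -n*a*n, with n = e1 (unit vector, n^2 = 1).
For reflection through hyperplane perp to e1:
The component along e1 flips sign, others stay.
a = (5, -4, -3)
a' = (-5, -4, -3)
a' = -5*e1 - 4*e2 - 3*e3


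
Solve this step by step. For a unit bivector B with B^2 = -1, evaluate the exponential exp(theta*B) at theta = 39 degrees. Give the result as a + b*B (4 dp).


For a unit bivector B with B^2 = -1, the exponential series gives
e^(theta*B) = cos(theta) + sin(theta)*B (the GA analogue of Euler's formula).
theta = 39 degrees = 0.680678 rad
cos(39 deg) = 0.7771
sin(39 deg) = 0.6293
exp(theta*B) = 0.7771 + 0.6293*B


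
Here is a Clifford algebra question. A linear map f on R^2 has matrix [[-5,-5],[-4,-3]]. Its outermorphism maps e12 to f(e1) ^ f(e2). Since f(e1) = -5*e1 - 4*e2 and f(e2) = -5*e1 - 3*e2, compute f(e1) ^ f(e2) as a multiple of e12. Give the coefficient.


The outermorphism of a linear map f sends e1^e2 to f(e1)^f(e2).
f(e1) = -5*e1 - 4*e2
f(e2) = -5*e1 - 3*e2
f(e1) ^ f(e2) = (-5*e1 - 4*e2) ^ (-5*e1 - 3*e2)
= (-5)*(-3)*e12 + (-4)*(-5)*e21
= (15 - 20)*e12
= -5*e12
Coefficient = -5


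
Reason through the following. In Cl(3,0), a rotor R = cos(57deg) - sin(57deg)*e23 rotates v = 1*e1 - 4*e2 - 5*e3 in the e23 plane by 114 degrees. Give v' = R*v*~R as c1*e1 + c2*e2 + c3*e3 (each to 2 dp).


Rotor R = cos(57deg) - sin(57deg)*e23
Rotation angle theta = 2 * 57 = 114 degrees in the e23 plane (e2 -> e3).
The component perpendicular to the plane (e1) is invariant: v'_1 = v1 = 1.00
cos(114deg) = -0.4067, sin(114deg) = 0.9135
v'_2 = v2*cos(theta) - v3*sin(theta) = -4*(-0.4067) - (-5)*0.9135 = 6.19
v'_3 = v2*sin(theta) + v3*cos(theta) = -4*0.9135 + (-5)*(-0.4067) = -1.62
v' = 1.00*e1 + 6.19*e2 - 1.62*e3


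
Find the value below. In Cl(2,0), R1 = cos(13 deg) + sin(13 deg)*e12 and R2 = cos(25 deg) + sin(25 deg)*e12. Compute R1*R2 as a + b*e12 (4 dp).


Same-plane rotors commute and their half-angles add:
R1*R2 = cos(a1 + a2) + sin(a1 + a2)*e12.
a1 + a2 = 13 + 25 = 38 deg
cos(38 deg) = 0.7880
sin(38 deg) = 0.6157
R1*R2 = 0.7880 + 0.6157*e12


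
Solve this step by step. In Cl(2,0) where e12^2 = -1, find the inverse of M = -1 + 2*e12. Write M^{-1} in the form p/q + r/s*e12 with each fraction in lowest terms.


M = -1 + 2*e12, where e12^2 = -1.
Since M commutes with its reverse ~M = a - b*e12, M * ~M = a^2 - b^2*e12^2 = a^2 + b^2.
So M^{-1} = ~M / (a^2 + b^2) = (a - b*e12)/(a^2 + b^2).
a^2 + b^2 = 1 + 4 = 5
Scalar part = -1/5 = -1/5
Bivector coeff = -2/5 = -2/5
M^{-1} = -1/5 - 2/5*e12


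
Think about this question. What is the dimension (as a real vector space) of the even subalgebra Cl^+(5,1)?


Even subalgebra dimension = 2^(n-1)
n = 5 + 1 = 6
2^(6 - 1) = 2^5 = 32
Verification: sum of C(6,k) for even k = 1 + 15 + 15 + 1 = 32
Result = 32


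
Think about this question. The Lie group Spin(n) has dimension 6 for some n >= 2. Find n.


dim Spin(n) = dim so(n) = n(n-1)/2.
Solve n(n-1)/2 = 6, i.e. n^2 - n - 12 = 0.
Discriminant = 1 + 8*6 = 49
n = (1 + sqrt(49))/2 = (1 + 7)/2 = 4


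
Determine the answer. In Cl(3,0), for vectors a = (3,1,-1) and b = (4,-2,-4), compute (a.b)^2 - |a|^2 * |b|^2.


a . b = 3*4 + 1*(-2) + (-1)*(-4)
= 12 + (-2) + 4 = 14
|a|^2 = 3^2 + 1^2 + (-1)^2 = 11
|b|^2 = 4^2 + (-2)^2 + (-4)^2 = 36
(a.b)^2 = 14^2 = 196
|a|^2 * |b|^2 = 11 * 36 = 396
Result = 196 - 396 = -200


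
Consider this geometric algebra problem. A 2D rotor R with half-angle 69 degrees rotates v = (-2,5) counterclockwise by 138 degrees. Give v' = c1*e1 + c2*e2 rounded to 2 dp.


Rotor R = cos(69deg) - sin(69deg)*e12
Rotation angle theta = 2 * 69 = 138 degrees
v' = R*v*~R rotates v by theta.
cos(138deg) = -0.7431, sin(138deg) = 0.6691
v'_1 = -2*cos(138deg) - 5*sin(138deg)
= -2*(-0.7431) - 5*0.6691
= -1.86
v'_2 = -2*sin(138deg) + 5*cos(138deg)
= -2*0.6691 + 5*(-0.7431)
= -5.05
v' = -1.86*e1 - 5.05*e2


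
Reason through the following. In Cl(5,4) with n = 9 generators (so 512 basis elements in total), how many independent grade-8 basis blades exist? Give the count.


Number of grade-k basis blades in Cl(p,q) with n = p + q is C(n, k).
n = 5 + 4 = 9
C(9, 8) = 9! / (8! * 1!)
= 362880 / (40320 * 1)
= 9


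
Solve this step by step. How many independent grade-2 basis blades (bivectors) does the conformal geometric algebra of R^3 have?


The conformal model of R^3 uses Cl(4,1) with m = 3 + 2 = 5 generators.
Number of grade-2 blades = C(m, 2) = C(5, 2)
= 5*4/2 = 10


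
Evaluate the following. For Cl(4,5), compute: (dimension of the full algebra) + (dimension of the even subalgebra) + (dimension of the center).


n = 4 + 5 = 9
Total dim = 2^9 = 512
Even subalgebra dim = 2^8 = 256
n is odd, so center dim = 2
Sum = 512 + 256 + 2 = 770


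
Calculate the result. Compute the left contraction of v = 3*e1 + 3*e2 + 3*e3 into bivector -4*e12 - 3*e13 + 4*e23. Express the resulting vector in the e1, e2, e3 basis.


Left contraction v _| B = <vB>_1 (grade-1 part of the geometric product vB).
Using e1_|e12 = e2, e2_|e12 = -e1, e1_|e13 = e3, e3_|e13 = -e1, e2_|e23 = e3, e3_|e23 = -e2:
e1 coeff: -v2*b12 - v3*b13 = -(3)*(-4) - (3)*(-3) = 21
e2 coeff: v1*b12 - v3*b23 = (3)*(-4) - (3)*(4) = -24
e3 coeff: v1*b13 + v2*b23 = (3)*(-3) + (3)*(4) = 3
v _| B = 21*e1 - 24*e2 + 3*e3


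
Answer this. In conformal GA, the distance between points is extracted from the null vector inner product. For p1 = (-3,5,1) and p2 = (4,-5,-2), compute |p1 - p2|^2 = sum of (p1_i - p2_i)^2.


p1 - p2 = (-7, 10, 3)
|p1 - p2|^2 = (-7)^2 + 10^2 + 3^2
= 49 + 100 + 9
= 158


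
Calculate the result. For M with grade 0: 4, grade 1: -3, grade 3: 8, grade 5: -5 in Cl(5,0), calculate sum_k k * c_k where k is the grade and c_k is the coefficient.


Grade-weighted sum = sum of grade_k * coefficient_k
0*4 = 0
1*(-3) = -3
3*8 = 24
5*(-5) = -25
Total = 0 + (-3) + 24 + (-25) = -4


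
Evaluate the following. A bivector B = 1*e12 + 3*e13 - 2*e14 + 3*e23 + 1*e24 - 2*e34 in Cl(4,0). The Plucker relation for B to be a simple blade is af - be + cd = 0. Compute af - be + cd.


Plucker relation: af - be + cd
a*f = 1*(-2) = -2
b*e = 3*1 = 3
c*d = (-2)*3 = -6
af - be + cd = -2 - 3 + (-6)
= -11


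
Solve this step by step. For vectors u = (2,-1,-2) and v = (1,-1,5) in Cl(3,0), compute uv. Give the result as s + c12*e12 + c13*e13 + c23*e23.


In Cl(3,0): e_i^2 = 1, e_ie_j = -e_je_i for i != j.
Scalar part = u . v = 2*1 + (-1)*(-1) + (-2)*5
= 2 + 1 + (-10) = -7
e12 coeff = 2*(-1) - (-1)*1 = -2 - (-1) = -1
e13 coeff = 2*5 - (-2)*1 = 10 - (-2) = 12
e23 coeff = (-1)*5 - (-2)*(-1) = -5 - 2 = -7
uv = -7 - 1*e12 + 12*e13 - 7*e23


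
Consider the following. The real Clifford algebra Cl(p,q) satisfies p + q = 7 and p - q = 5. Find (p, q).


We need p + q = 7 and p - q = 5.
Adding: 2p = 7 + 5 = 12, so p = 6.
Then q = 7 - 6 = 1.
(p, q) = (6, 1)


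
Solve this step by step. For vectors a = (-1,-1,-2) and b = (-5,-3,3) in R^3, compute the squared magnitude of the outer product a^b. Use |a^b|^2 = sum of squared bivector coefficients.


a wedge b = (a1*b2 - a2*b1)*e12 + (a1*b3 - a3*b1)*e13 + (a2*b3 - a3*b2)*e23
e12 coeff: (-1)*(-3) - (-1)*(-5) = 3 - 5 = -2
e13 coeff: (-1)*3 - (-2)*(-5) = -3 - 10 = -13
e23 coeff: (-1)*3 - (-2)*(-3) = -3 - 6 = -9
|a wedge b|^2 = (-2)^2 + (-13)^2 + (-9)^2
= 4 + 169 + 81
= 254


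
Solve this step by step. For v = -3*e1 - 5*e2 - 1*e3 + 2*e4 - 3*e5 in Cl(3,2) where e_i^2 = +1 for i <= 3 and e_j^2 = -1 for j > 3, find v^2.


v^2 = sum of c_i^2 * e_i^2
Positive signature terms (e_i^2 = +1): (-3)^2 + (-5)^2 + (-1)^2 = 35
Negative signature terms (e_j^2 = -1): 2^2 + (-3)^2 = 13
v^2 = 35 - 13 = 22


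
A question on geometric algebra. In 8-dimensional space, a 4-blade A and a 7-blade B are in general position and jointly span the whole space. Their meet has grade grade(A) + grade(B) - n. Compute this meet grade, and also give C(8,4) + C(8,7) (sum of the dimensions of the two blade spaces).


Meet grade = grade(A) + grade(B) - n
= 4 + 7 - 8 = 3
C(8,4) = 70
C(8,7) = 8
dim_A + dim_B = 70 + 8 = 78


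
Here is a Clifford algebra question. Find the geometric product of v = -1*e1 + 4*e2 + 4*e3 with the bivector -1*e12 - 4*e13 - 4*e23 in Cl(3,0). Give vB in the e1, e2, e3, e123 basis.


vB has grade-1 (vector) and grade-3 (trivector) parts: vB = (v _| B) + (v ^ B).
Vector part <vB>_1:
  e1: -v2*b12 - v3*b13 = -(4)*(-1) - (4)*(-4) = 20
  e2: v1*b12 - v3*b23 = (-1)*(-1) - (4)*(-4) = 17
  e3: v1*b13 + v2*b23 = (-1)*(-4) + (4)*(-4) = -12
Trivector part <vB>_3:
  e123: v1*b23 - v2*b13 + v3*b12 = (-1)*(-4) - (4)*(-4) + (4)*(-1) = 16
vB = 20*e1 + 17*e2 - 12*e3 + 16*e123


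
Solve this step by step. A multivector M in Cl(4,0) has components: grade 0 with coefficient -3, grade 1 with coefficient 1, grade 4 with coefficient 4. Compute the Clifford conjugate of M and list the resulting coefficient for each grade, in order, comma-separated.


Clifford conjugate sign for grade k: (-1)^(k(k+1)/2)
Grade 0: (-1)^(0*1/2) = (-1)^0 = 1, coeff -3 -> -3
Grade 1: (-1)^(1*2/2) = (-1)^1 = -1, coeff 1 -> -1
Grade 4: (-1)^(4*5/2) = (-1)^10 = 1, coeff 4 -> 4
Conjugated coefficients: -3, -1, 4


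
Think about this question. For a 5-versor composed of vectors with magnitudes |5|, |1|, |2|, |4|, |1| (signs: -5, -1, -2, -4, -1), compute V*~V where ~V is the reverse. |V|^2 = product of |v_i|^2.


Each vector v_i has |v_i|^2 = s_i^2
Squared scales: (-5)^2 = 25, (-1)^2 = 1, (-2)^2 = 4, (-4)^2 = 16, (-1)^2 = 1
|V|^2 = 25 * 1 * 4 * 16 * 1
= 1600


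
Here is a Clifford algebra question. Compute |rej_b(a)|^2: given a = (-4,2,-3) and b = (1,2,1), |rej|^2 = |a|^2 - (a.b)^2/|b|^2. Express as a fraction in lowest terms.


|a|^2 = (-4)^2 + 2^2 + (-3)^2 = 29
|b|^2 = 1^2 + 2^2 + 1^2 = 6
a . b = (-4)*1 + 2*2 + (-3)*1 = -3
(a.b)^2 = (-3)^2 = 9
|rej|^2 = 29 - 9/6
= (174 - 9)/6
= 165/6
In lowest terms: 55/2


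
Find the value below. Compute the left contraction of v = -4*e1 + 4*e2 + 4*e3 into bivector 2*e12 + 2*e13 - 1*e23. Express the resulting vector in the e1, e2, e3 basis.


Left contraction v _| B = <vB>_1 (grade-1 part of the geometric product vB).
Using e1_|e12 = e2, e2_|e12 = -e1, e1_|e13 = e3, e3_|e13 = -e1, e2_|e23 = e3, e3_|e23 = -e2:
e1 coeff: -v2*b12 - v3*b13 = -(4)*(2) - (4)*(2) = -16
e2 coeff: v1*b12 - v3*b23 = (-4)*(2) - (4)*(-1) = -4
e3 coeff: v1*b13 + v2*b23 = (-4)*(2) + (4)*(-1) = -12
v _| B = -16*e1 - 4*e2 - 12*e3


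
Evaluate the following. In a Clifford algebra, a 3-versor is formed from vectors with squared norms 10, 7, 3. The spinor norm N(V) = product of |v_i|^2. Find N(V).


Spinor norm N(V) = |v1|^2 * |v2|^2 * ... * |v3|^2
= 10 * 7 * 3
Running product: 10, 70, 210
N(V) = 210


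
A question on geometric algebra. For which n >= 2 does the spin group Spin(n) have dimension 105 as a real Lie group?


dim Spin(n) = dim so(n) = n(n-1)/2.
Solve n(n-1)/2 = 105, i.e. n^2 - n - 210 = 0.
Discriminant = 1 + 8*105 = 841
n = (1 + sqrt(841))/2 = (1 + 29)/2 = 15


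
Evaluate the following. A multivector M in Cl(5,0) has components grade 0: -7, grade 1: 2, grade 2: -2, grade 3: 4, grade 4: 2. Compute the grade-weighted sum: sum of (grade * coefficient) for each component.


Grade-weighted sum = sum of grade_k * coefficient_k
0*(-7) = 0
1*2 = 2
2*(-2) = -4
3*4 = 12
4*2 = 8
Total = 0 + 2 + (-4) + 12 + 8 = 18


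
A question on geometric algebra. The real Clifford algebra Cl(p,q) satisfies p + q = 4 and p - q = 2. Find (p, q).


We need p + q = 4 and p - q = 2.
Adding: 2p = 4 + 2 = 6, so p = 3.
Then q = 4 - 3 = 1.
(p, q) = (3, 1)
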